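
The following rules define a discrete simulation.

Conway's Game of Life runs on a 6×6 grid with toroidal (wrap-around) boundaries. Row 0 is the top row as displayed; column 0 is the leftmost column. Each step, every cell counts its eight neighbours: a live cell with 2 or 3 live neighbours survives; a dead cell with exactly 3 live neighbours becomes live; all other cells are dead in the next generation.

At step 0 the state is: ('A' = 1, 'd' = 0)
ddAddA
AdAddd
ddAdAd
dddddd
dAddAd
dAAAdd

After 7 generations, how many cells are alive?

2

0) ddAddA
AdAddd
ddAdAd
dddddd
dAddAd
dAAAdd
1) Addddd
ddAddA
dAdAdd
dddAdd
dAdAdd
AAdAAd
2) AdAAAd
AAAddd
dddAAd
dddAAd
AAdAdd
AAdAAA
3) dddddd
Addddd
dAddAA
dddddA
dAdddd
dddddd
4) dddddd
AddddA
ddddAA
ddddAA
dddddd
dddddd
5) dddddd
AdddAA
dddddd
ddddAA
dddddd
dddddd
6) dddddA
dddddA
Addddd
dddddd
dddddd
dddddd
7) dddddd
AddddA
dddddd
dddddd
dddddd
dddddd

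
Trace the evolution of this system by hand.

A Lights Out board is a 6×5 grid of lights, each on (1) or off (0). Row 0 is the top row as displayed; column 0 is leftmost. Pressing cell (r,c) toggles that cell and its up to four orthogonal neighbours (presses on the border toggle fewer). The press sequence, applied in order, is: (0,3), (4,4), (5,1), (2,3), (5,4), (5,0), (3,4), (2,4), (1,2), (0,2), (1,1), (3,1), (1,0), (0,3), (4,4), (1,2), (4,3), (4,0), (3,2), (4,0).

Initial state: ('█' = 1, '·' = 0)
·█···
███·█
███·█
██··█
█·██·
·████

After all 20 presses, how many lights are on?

t=0: ·█···
███·█
███·█
██··█
█·██·
·████
t=1: ·████
█████
███·█
██··█
█·██·
·████
t=2: ·████
█████
███·█
██···
█·█·█
·███·
t=3: ·████
█████
███·█
██···
███·█
█··█·
t=4: ·████
███·█
██·█·
██·█·
███·█
█··█·
t=5: ·████
███·█
██·█·
██·█·
███··
█···█
t=6: ·████
███·█
██·█·
██·█·
·██··
·█··█
t=7: ·████
███·█
██·██
██··█
·██·█
·█··█
t=8: ·████
███··
██···
██···
·██·█
·█··█
t=9: ·█·██
█··█·
███··
██···
·██·█
·█··█
t=10: ··█·█
█·██·
███··
██···
·██·█
·█··█
t=11: ·██·█
·█·█·
█·█··
██···
·██·█
·█··█
t=12: ·██·█
·█·█·
███··
··█··
··█·█
·█··█
t=13: ███·█
█··█·
·██··
··█··
··█·█
·█··█
t=14: ██·█·
█····
·██··
··█··
··█·█
·█··█
t=15: ██·█·
█····
·██··
··█·█
··██·
·█···
t=16: ████·
████·
·█···
··█·█
··██·
·█···
t=17: ████·
████·
·█···
··███
····█
·█·█·
t=18: ████·
████·
·█···
█·███
██··█
██·█·
t=19: ████·
████·
·██··
██··█
███·█
██·█·
t=20: ████·
████·
·██··
·█··█
··█·█
·█·█·

16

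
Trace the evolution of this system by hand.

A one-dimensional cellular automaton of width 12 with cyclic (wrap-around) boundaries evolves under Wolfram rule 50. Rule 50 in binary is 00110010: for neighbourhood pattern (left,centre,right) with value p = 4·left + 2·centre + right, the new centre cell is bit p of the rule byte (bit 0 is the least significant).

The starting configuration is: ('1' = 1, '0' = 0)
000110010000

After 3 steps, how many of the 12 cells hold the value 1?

6

[0] 000110010000
[1] 001001101000
[2] 010110010100
[3] 101001101010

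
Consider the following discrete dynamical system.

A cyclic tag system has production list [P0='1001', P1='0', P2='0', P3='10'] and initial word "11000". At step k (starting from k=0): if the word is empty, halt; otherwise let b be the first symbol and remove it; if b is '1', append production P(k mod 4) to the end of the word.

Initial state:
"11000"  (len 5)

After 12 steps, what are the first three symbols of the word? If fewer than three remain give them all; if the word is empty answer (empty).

001

k=0  "11000"  (len 5)
k=1  "10001001"  (len 8)
k=2  "00010010"  (len 8)
k=3  "0010010"  (len 7)
k=4  "010010"  (len 6)
k=5  "10010"  (len 5)
k=6  "00100"  (len 5)
k=7  "0100"  (len 4)
k=8  "100"  (len 3)
k=9  "001001"  (len 6)
k=10  "01001"  (len 5)
k=11  "1001"  (len 4)
k=12  "00110"  (len 5)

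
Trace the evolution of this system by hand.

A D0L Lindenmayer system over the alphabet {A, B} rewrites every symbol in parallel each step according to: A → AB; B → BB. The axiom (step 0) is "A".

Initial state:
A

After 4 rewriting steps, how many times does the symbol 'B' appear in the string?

[0] A
[1] AB
[2] ABBB
[3] ABBBBBBB
[4] ABBBBBBBBBBBBBBB

15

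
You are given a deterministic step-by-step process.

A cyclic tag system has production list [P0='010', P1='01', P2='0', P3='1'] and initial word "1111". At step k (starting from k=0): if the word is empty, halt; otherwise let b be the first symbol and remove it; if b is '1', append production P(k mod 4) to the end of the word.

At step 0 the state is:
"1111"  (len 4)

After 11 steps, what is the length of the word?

step 0: "1111"  (len 4)
step 1: "111010"  (len 6)
step 2: "1101001"  (len 7)
step 3: "1010010"  (len 7)
step 4: "0100101"  (len 7)
step 5: "100101"  (len 6)
step 6: "0010101"  (len 7)
step 7: "010101"  (len 6)
step 8: "10101"  (len 5)
step 9: "0101010"  (len 7)
step 10: "101010"  (len 6)
step 11: "010100"  (len 6)

6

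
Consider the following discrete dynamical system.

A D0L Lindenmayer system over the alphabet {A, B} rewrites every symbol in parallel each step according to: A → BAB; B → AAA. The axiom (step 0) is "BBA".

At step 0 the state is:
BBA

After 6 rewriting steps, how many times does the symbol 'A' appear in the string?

step 0: BBA
step 1: AAAAAABAB
step 2: BABBABBABBABBABBABAAABABAAA
step 3: AAABABAAAAAABABAAAAAABABAAAAAABABAAAAAABABAAAAAABABAAABABBABBABAAABABAAABABBABBAB
step 4: BABBABBABAAABABAAABABBABBABBABBABBABAAABABAAABABBABBABBABB…BAAABABBABBABAAABABAAABABBABBABAAABABAAAAAABABAAAAAABABAAA  (len 243)
step 5: AAABABAAAAAABABAAAAAABABAAABABBABBABAAABABAAABABBABBABAAAB…BBABBABBABBABAAABABAAABABBABBABBABBABBABAAABABAAABABBABBAB  (len 729)
step 6: BABBABBABAAABABAAABABBABBABBABBABBABAAABABAAABABBABBABBABB…BAAABABBABBABAAABABAAABABBABBABAAABABAAAAAABABAAAAAABABAAA  (len 2187)

1261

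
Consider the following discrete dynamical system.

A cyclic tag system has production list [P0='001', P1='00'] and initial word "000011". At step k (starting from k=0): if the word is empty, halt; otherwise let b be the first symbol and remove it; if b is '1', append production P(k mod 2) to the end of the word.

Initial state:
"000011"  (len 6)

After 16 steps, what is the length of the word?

gen 0: "000011"  (len 6)
gen 1: "00011"  (len 5)
gen 2: "0011"  (len 4)
gen 3: "011"  (len 3)
gen 4: "11"  (len 2)
gen 5: "1001"  (len 4)
gen 6: "00100"  (len 5)
gen 7: "0100"  (len 4)
gen 8: "100"  (len 3)
gen 9: "00001"  (len 5)
gen 10: "0001"  (len 4)
gen 11: "001"  (len 3)
gen 12: "01"  (len 2)
gen 13: "1"  (len 1)
gen 14: "00"  (len 2)
gen 15: "0"  (len 1)
gen 16: (halted — word empty)

0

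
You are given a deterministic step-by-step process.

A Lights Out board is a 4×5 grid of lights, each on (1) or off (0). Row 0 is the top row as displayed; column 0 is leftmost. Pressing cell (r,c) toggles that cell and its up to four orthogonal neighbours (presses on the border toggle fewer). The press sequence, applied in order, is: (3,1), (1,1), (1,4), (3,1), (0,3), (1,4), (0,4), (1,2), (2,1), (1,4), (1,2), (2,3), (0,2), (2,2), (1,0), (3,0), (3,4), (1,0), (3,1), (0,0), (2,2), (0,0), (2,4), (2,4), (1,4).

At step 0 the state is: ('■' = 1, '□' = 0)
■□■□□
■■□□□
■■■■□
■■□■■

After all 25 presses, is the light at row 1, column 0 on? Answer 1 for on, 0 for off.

step 0: ■□■□□
■■□□□
■■■■□
■■□■■
step 1: ■□■□□
■■□□□
■□■■□
□□■■■
step 2: ■■■□□
□□■□□
■■■■□
□□■■■
step 3: ■■■□■
□□■■■
■■■■■
□□■■■
step 4: ■■■□■
□□■■■
■□■■■
■■□■■
step 5: ■■□■□
□□■□■
■□■■■
■■□■■
step 6: ■■□■■
□□■■□
■□■■□
■■□■■
step 7: ■■□□□
□□■■■
■□■■□
■■□■■
step 8: ■■■□□
□■□□■
■□□■□
■■□■■
step 9: ■■■□□
□□□□■
□■■■□
■□□■■
step 10: ■■■□■
□□□■□
□■■■■
■□□■■
step 11: ■■□□■
□■■□□
□■□■■
■□□■■
step 12: ■■□□■
□■■■□
□■■□□
■□□□■
step 13: ■□■■■
□■□■□
□■■□□
■□□□■
step 14: ■□■■■
□■■■□
□□□■□
■□■□■
step 15: □□■■■
■□■■□
■□□■□
■□■□■
step 16: □□■■■
■□■■□
□□□■□
□■■□■
step 17: □□■■■
■□■■□
□□□■■
□■■■□
step 18: ■□■■■
□■■■□
■□□■■
□■■■□
step 19: ■□■■■
□■■■□
■■□■■
■□□■□
step 20: □■■■■
■■■■□
■■□■■
■□□■□
step 21: □■■■■
■■□■□
■□■□■
■□■■□
step 22: ■□■■■
□■□■□
■□■□■
■□■■□
step 23: ■□■■■
□■□■■
■□■■□
■□■■■
step 24: ■□■■■
□■□■□
■□■□■
■□■■□
step 25: ■□■■□
□■□□■
■□■□□
■□■■□

0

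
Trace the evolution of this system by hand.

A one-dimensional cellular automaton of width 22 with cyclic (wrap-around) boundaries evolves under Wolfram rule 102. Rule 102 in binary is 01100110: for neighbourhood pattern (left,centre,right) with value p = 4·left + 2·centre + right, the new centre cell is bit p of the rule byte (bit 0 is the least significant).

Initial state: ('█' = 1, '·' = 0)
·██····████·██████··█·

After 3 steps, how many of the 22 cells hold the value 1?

10

step 0: ·██····████·██████··█·
step 1: █·█···█···██·····█·██·
step 2: ███··██··█·█····███·██
step 3: ··█·█·█·████···█··██··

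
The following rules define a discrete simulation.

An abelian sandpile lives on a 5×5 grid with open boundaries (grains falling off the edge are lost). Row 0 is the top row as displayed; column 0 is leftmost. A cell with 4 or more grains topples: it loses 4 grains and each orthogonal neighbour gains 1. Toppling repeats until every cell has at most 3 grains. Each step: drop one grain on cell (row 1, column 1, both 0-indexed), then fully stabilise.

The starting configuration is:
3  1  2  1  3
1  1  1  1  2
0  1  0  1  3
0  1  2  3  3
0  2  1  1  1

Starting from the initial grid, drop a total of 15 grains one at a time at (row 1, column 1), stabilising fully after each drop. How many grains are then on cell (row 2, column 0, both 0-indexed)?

[0] 3  1  2  1  3
1  1  1  1  2
0  1  0  1  3
0  1  2  3  3
0  2  1  1  1
[1] 3  1  2  1  3
1  2  1  1  2
0  1  0  1  3
0  1  2  3  3
0  2  1  1  1
[2] 3  1  2  1  3
1  3  1  1  2
0  1  0  1  3
0  1  2  3  3
0  2  1  1  1
[3] 3  2  2  1  3
2  0  2  1  2
0  2  0  1  3
0  1  2  3  3
0  2  1  1  1
[4] 3  2  2  1  3
2  1  2  1  2
0  2  0  1  3
0  1  2  3  3
0  2  1  1  1
[5] 3  2  2  1  3
2  2  2  1  2
0  2  0  1  3
0  1  2  3  3
0  2  1  1  1
[6] 3  2  2  1  3
2  3  2  1  2
0  2  0  1  3
0  1  2  3  3
0  2  1  1  1
[7] 3  3  2  1  3
3  0  3  1  2
0  3  0  1  3
0  1  2  3  3
0  2  1  1  1
[8] 3  3  2  1  3
3  1  3  1  2
0  3  0  1  3
0  1  2  3  3
0  2  1  1  1
[9] 3  3  2  1  3
3  2  3  1  2
0  3  0  1  3
0  1  2  3  3
0  2  1  1  1
[10] 3  3  2  1  3
3  3  3  1  2
0  3  0  1  3
0  1  2  3  3
0  2  1  1  1
[11] 1  3  0  2  3
2  0  2  2  2
2  1  2  1  3
0  2  2  3  3
0  2  1  1  1
[12] 1  3  0  2  3
2  1  2  2  2
2  1  2  1  3
0  2  2  3  3
0  2  1  1  1
[13] 1  3  0  2  3
2  2  2  2  2
2  1  2  1  3
0  2  2  3  3
0  2  1  1  1
[14] 1  3  0  2  3
2  3  2  2  2
2  1  2  1  3
0  2  2  3  3
0  2  1  1  1
[15] 2  0  1  2  3
3  1  3  2  2
2  2  2  1  3
0  2  2  3  3
0  2  1  1  1

2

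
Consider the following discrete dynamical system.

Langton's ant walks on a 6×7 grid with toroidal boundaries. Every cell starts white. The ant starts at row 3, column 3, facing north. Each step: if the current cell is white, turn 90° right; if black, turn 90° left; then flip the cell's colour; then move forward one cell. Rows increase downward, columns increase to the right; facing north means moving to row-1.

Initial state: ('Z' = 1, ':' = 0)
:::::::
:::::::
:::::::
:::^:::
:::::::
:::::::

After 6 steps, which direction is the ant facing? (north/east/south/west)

north

0) :::::::
:::::::
:::::::
:::^:::
:::::::
:::::::
1) :::::::
:::::::
:::::::
:::Z>::
:::::::
:::::::
2) :::::::
:::::::
:::::::
:::ZZ::
::::v::
:::::::
3) :::::::
:::::::
:::::::
:::ZZ::
:::<Z::
:::::::
4) :::::::
:::::::
:::::::
:::^Z::
:::ZZ::
:::::::
5) :::::::
:::::::
:::::::
::<:Z::
:::ZZ::
:::::::
6) :::::::
:::::::
::^::::
::Z:Z::
:::ZZ::
:::::::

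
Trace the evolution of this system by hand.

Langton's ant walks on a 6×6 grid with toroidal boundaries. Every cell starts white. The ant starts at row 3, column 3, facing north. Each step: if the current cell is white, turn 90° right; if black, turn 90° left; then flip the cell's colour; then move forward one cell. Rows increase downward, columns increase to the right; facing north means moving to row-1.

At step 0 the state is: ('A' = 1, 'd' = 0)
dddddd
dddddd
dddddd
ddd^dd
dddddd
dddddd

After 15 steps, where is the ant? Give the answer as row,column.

4,3

k=0  dddddd
dddddd
dddddd
ddd^dd
dddddd
dddddd
k=1  dddddd
dddddd
dddddd
dddA>d
dddddd
dddddd
k=2  dddddd
dddddd
dddddd
dddAAd
ddddvd
dddddd
k=3  dddddd
dddddd
dddddd
dddAAd
ddd<Ad
dddddd
k=4  dddddd
dddddd
dddddd
ddd^Ad
dddAAd
dddddd
k=5  dddddd
dddddd
dddddd
dd<dAd
dddAAd
dddddd
k=6  dddddd
dddddd
dd^ddd
ddAdAd
dddAAd
dddddd
k=7  dddddd
dddddd
ddA>dd
ddAdAd
dddAAd
dddddd
k=8  dddddd
dddddd
ddAAdd
ddAvAd
dddAAd
dddddd
k=9  dddddd
dddddd
ddAAdd
dd<AAd
dddAAd
dddddd
k=10  dddddd
dddddd
ddAAdd
dddAAd
ddvAAd
dddddd
k=11  dddddd
dddddd
ddAAdd
dddAAd
d<AAAd
dddddd
k=12  dddddd
dddddd
ddAAdd
d^dAAd
dAAAAd
dddddd
k=13  dddddd
dddddd
ddAAdd
dA>AAd
dAAAAd
dddddd
k=14  dddddd
dddddd
ddAAdd
dAAAAd
dAvAAd
dddddd
k=15  dddddd
dddddd
ddAAdd
dAAAAd
dAd>Ad
dddddd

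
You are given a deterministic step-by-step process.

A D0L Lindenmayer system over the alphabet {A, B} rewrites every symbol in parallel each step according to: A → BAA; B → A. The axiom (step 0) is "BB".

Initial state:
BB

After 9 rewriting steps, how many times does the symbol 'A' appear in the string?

1970

k=0  BB
k=1  AA
k=2  BAABAA
k=3  ABAABAAABAABAA
k=4  BAAABAABAAABAABAABAAABAABAAABAABAA
k=5  ABAABAABAAABAABAAABAABAABAAABAABAAABAABAAABAABAABAAABAABAAABAABAABAAABAABAAABAABAA
k=6  BAAABAABAAABAABAAABAABAABAAABAABAAABAABAABAAABAABAAABAABAA…BAAABAABAAABAABAAABAABAABAAABAABAAABAABAABAAABAABAAABAABAA  (len 198)
k=7  ABAABAABAAABAABAAABAABAABAAABAABAAABAABAABAAABAABAAABAABAA…BAAABAABAAABAABAAABAABAABAAABAABAAABAABAABAAABAABAAABAABAA  (len 478)
k=8  BAAABAABAAABAABAAABAABAABAAABAABAAABAABAABAAABAABAAABAABAA…BAAABAABAAABAABAAABAABAABAAABAABAAABAABAABAAABAABAAABAABAA  (len 1154)
k=9  ABAABAABAAABAABAAABAABAABAAABAABAAABAABAABAAABAABAAABAABAA…BAAABAABAAABAABAAABAABAABAAABAABAAABAABAABAAABAABAAABAABAA  (len 2786)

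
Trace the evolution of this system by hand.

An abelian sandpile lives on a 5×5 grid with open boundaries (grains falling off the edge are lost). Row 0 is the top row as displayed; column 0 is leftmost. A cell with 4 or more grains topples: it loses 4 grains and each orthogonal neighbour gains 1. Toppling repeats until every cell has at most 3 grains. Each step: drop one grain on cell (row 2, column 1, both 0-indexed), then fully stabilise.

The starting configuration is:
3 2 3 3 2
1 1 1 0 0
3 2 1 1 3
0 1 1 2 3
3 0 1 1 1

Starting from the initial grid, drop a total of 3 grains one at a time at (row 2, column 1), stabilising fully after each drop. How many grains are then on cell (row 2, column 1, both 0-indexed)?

t=0: 3 2 3 3 2
1 1 1 0 0
3 2 1 1 3
0 1 1 2 3
3 0 1 1 1
t=1: 3 2 3 3 2
1 1 1 0 0
3 3 1 1 3
0 1 1 2 3
3 0 1 1 1
t=2: 3 2 3 3 2
2 2 1 0 0
0 1 2 1 3
1 2 1 2 3
3 0 1 1 1
t=3: 3 2 3 3 2
2 2 1 0 0
0 2 2 1 3
1 2 1 2 3
3 0 1 1 1

2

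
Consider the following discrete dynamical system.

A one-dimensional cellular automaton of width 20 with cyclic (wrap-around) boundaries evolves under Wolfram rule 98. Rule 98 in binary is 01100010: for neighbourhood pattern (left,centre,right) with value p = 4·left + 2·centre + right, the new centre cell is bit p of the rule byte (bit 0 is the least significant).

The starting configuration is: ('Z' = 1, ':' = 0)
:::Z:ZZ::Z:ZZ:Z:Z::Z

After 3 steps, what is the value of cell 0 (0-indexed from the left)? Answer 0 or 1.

1

[0] :::Z:ZZ::Z:ZZ:Z:Z::Z
[1] ::Z:Z:Z:Z:Z:ZZ:Z::Z:
[2] :Z:Z:Z:Z:Z:Z:ZZ::Z::
[3] Z:Z:Z:Z:Z:Z:Z:Z:Z:::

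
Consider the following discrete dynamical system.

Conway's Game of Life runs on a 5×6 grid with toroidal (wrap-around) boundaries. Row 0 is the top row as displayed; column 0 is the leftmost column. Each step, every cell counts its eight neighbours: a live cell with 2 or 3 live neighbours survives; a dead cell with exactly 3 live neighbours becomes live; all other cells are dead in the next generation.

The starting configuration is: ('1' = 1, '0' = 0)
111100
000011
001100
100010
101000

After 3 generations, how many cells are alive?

11

[0] 111100
000011
001100
100010
101000
[1] 101110
100011
000100
001001
101000
[2] 101010
111000
100100
011100
101010
[3] 101000
101000
100100
100011
100010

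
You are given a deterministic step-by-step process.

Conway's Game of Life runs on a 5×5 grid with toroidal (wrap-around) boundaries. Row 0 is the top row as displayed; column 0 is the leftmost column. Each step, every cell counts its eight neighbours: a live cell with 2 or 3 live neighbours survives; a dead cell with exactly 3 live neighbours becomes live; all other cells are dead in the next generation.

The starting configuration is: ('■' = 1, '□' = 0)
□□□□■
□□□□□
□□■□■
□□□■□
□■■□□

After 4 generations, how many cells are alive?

t=0: □□□□■
□□□□□
□□■□■
□□□■□
□■■□□
t=1: □□□□□
□□□■□
□□□■□
□■□■□
□□■■□
t=2: □□■■□
□□□□□
□□□■■
□□□■■
□□■■□
t=3: □□■■□
□□■□■
□□□■■
□□□□□
□□□□□
t=4: □□■■□
□□■□■
□□□■■
□□□□□
□□□□□

6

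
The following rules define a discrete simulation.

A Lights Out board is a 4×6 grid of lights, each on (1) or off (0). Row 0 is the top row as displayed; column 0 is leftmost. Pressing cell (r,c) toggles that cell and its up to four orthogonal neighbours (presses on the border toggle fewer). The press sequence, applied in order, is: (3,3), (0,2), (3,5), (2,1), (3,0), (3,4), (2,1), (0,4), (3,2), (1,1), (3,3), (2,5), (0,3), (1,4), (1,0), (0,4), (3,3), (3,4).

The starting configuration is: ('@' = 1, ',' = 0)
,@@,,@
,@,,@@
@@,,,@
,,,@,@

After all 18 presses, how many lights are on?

gen 0: ,@@,,@
,@,,@@
@@,,,@
,,,@,@
gen 1: ,@@,,@
,@,,@@
@@,@,@
,,@,@@
gen 2: ,,,@,@
,@@,@@
@@,@,@
,,@,@@
gen 3: ,,,@,@
,@@,@@
@@,@,,
,,@,,,
gen 4: ,,,@,@
,,@,@@
,,@@,,
,@@,,,
gen 5: ,,,@,@
,,@,@@
@,@@,,
@,@,,,
gen 6: ,,,@,@
,,@,@@
@,@@@,
@,@@@@
gen 7: ,,,@,@
,@@,@@
,@,@@,
@@@@@@
gen 8: ,,,,@,
,@@,,@
,@,@@,
@@@@@@
gen 9: ,,,,@,
,@@,,@
,@@@@,
@,,,@@
gen 10: ,@,,@,
@,,,,@
,,@@@,
@,,,@@
gen 11: ,@,,@,
@,,,,@
,,@,@,
@,@@,@
gen 12: ,@,,@,
@,,,,,
,,@,,@
@,@@,,
gen 13: ,@@@,,
@,,@,,
,,@,,@
@,@@,,
gen 14: ,@@@@,
@,,,@@
,,@,@@
@,@@,,
gen 15: @@@@@,
,@,,@@
@,@,@@
@,@@,,
gen 16: @@@,,@
,@,,,@
@,@,@@
@,@@,,
gen 17: @@@,,@
,@,,,@
@,@@@@
@,,,@,
gen 18: @@@,,@
,@,,,@
@,@@,@
@,,@,@

13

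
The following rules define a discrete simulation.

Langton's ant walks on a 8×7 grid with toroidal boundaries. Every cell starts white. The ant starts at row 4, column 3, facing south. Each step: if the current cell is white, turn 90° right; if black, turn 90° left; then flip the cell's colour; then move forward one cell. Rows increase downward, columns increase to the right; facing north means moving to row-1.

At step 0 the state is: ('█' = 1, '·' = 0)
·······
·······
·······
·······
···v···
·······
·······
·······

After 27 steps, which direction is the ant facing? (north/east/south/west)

east

k=0  ·······
·······
·······
·······
···v···
·······
·······
·······
k=1  ·······
·······
·······
·······
··<█···
·······
·······
·······
k=2  ·······
·······
·······
··^····
··██···
·······
·······
·······
k=3  ·······
·······
·······
··█>···
··██···
·······
·······
·······
k=4  ·······
·······
·······
··██···
··█v···
·······
·······
·······
k=5  ·······
·······
·······
··██···
··█·>··
·······
·······
·······
k=6  ·······
·······
·······
··██···
··█·█··
····v··
·······
·······
k=7  ·······
·······
·······
··██···
··█·█··
···<█··
·······
·······
k=8  ·······
·······
·······
··██···
··█^█··
···██··
·······
·······
k=9  ·······
·······
·······
··██···
··██>··
···██··
·······
·······
k=10  ·······
·······
·······
··██^··
··██···
···██··
·······
·······
k=11  ·······
·······
·······
··███>·
··██···
···██··
·······
·······
k=12  ·······
·······
·······
··████·
··██·v·
···██··
·······
·······
k=13  ·······
·······
·······
··████·
··██<█·
···██··
·······
·······
k=14  ·······
·······
·······
··██^█·
··████·
···██··
·······
·······
k=15  ·······
·······
·······
··█<·█·
··████·
···██··
·······
·······
k=16  ·······
·······
·······
··█··█·
··█v██·
···██··
·······
·······
k=17  ·······
·······
·······
··█··█·
··█·>█·
···██··
·······
·······
k=18  ·······
·······
·······
··█·^█·
··█··█·
···██··
·······
·······
k=19  ·······
·······
·······
··█·█>·
··█··█·
···██··
·······
·······
k=20  ·······
·······
·····^·
··█·█··
··█··█·
···██··
·······
·······
k=21  ·······
·······
·····█>
··█·█··
··█··█·
···██··
·······
·······
k=22  ·······
·······
·····██
··█·█·v
··█··█·
···██··
·······
·······
k=23  ·······
·······
·····██
··█·█<█
··█··█·
···██··
·······
·······
k=24  ·······
·······
·····^█
··█·███
··█··█·
···██··
·······
·······
k=25  ·······
·······
····<·█
··█·███
··█··█·
···██··
·······
·······
k=26  ·······
····^··
····█·█
··█·███
··█··█·
···██··
·······
·······
k=27  ·······
····█>·
····█·█
··█·███
··█··█·
···██··
·······
·······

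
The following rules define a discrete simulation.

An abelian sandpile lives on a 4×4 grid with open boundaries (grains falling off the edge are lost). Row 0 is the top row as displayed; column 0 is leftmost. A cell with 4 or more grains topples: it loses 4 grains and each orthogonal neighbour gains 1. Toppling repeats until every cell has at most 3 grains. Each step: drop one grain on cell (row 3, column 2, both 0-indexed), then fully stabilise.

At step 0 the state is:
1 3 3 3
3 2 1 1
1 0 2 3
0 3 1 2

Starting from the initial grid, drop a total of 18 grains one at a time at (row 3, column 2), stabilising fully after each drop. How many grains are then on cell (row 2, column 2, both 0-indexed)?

2

[0] 1 3 3 3
3 2 1 1
1 0 2 3
0 3 1 2
[1] 1 3 3 3
3 2 1 1
1 0 2 3
0 3 2 2
[2] 1 3 3 3
3 2 1 1
1 0 2 3
0 3 3 2
[3] 1 3 3 3
3 2 1 1
1 1 3 3
1 0 1 3
[4] 1 3 3 3
3 2 1 1
1 1 3 3
1 0 2 3
[5] 1 3 3 3
3 2 1 1
1 1 3 3
1 0 3 3
[6] 1 3 3 3
3 2 2 2
1 2 1 1
1 1 2 1
[7] 1 3 3 3
3 2 2 2
1 2 1 1
1 1 3 1
[8] 1 3 3 3
3 2 2 2
1 2 2 1
1 2 0 2
[9] 1 3 3 3
3 2 2 2
1 2 2 1
1 2 1 2
[10] 1 3 3 3
3 2 2 2
1 2 2 1
1 2 2 2
[11] 1 3 3 3
3 2 2 2
1 2 2 1
1 2 3 2
[12] 1 3 3 3
3 2 2 2
1 2 3 1
1 3 0 3
[13] 1 3 3 3
3 2 2 2
1 2 3 1
1 3 1 3
[14] 1 3 3 3
3 2 2 2
1 2 3 1
1 3 2 3
[15] 1 3 3 3
3 2 2 2
1 2 3 1
1 3 3 3
[16] 1 3 3 3
3 3 3 2
2 0 1 3
2 1 3 0
[17] 1 3 3 3
3 3 3 2
2 0 2 3
2 2 0 1
[18] 1 3 3 3
3 3 3 2
2 0 2 3
2 2 1 1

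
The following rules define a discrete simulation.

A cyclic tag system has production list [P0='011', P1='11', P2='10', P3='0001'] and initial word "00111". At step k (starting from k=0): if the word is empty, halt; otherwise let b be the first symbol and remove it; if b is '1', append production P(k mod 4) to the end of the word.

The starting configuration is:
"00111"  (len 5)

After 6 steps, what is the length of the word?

[0] "00111"  (len 5)
[1] "0111"  (len 4)
[2] "111"  (len 3)
[3] "1110"  (len 4)
[4] "1100001"  (len 7)
[5] "100001011"  (len 9)
[6] "0000101111"  (len 10)

10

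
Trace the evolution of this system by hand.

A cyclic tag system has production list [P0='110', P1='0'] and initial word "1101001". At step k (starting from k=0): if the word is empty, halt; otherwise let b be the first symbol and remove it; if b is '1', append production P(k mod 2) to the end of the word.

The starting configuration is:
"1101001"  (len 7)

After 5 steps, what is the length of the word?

[0] "1101001"  (len 7)
[1] "101001110"  (len 9)
[2] "010011100"  (len 9)
[3] "10011100"  (len 8)
[4] "00111000"  (len 8)
[5] "0111000"  (len 7)

7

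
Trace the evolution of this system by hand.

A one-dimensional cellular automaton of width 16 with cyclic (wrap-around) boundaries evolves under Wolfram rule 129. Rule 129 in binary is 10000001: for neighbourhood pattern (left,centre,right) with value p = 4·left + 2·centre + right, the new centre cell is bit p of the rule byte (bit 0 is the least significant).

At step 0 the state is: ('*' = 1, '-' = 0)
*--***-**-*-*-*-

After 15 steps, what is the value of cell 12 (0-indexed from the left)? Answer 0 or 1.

0

step 0: *--***-**-*-*-*-
step 1: ----*-----------
step 2: ***---**********
step 3: **--*--*********
step 4: *-------********
step 5: --*****--*******
step 6: ---***----*****-
step 7: **--*--**--***--
step 8: ------------*---
step 9: ***********---**
step 10: **********--*--*
step 11: *********-------
step 12: -*******--*****-
step 13: --*****----***--
step 14: *--***--**--*--*
step 15: ----*-----------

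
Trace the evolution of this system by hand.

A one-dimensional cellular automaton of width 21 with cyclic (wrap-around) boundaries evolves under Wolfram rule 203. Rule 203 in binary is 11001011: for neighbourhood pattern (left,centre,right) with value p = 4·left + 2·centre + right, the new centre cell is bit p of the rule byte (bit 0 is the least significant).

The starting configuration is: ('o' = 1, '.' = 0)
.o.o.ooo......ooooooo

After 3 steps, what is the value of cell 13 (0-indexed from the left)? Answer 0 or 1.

step 0: .o.o.ooo......ooooooo
step 1: .....ooo.oooooooooooo
step 2: .ooooooo.oooooooooooo
step 3: .ooooooo.oooooooooooo

1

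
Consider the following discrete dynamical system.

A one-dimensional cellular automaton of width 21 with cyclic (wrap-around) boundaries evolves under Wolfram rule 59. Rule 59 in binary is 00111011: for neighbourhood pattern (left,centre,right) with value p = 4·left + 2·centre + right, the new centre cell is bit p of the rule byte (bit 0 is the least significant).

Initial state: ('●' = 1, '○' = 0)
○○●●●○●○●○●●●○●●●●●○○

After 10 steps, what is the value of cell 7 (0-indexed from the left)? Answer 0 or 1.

t=0: ○○●●●○●○●○●●●○●●●●●○○
t=1: ●●●○○●○●○●●○○●●○○○○●●
t=2: ○○○●●○●○●●○●●●○●●●●●○
t=3: ●●●●○●○●●○●●○○●●○○○○●
t=4: ○○○○●○●●○●●○●●●○●●●●●
t=5: ●●●●○●●○●●○●●○○●●○○○○
t=6: ●○○○●●○●●○●●○●●●○●●●●
t=7: ○●●●●○●●○●●○●●○○●●○○○
t=8: ●●○○○●●○●●○●●○●●●○●●●
t=9: ○○●●●●○●●○●●○●●○○●●○○
t=10: ●●●○○○●●○●●○●●○●●●○●●

1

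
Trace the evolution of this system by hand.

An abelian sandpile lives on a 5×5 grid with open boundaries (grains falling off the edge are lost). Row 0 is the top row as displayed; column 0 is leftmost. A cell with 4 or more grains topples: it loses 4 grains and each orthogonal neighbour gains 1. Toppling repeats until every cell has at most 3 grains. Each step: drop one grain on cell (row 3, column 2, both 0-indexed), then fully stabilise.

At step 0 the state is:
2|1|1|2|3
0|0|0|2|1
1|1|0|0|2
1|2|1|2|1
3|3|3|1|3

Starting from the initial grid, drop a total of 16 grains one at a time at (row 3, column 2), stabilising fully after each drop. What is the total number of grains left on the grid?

40

k=0  2|1|1|2|3
0|0|0|2|1
1|1|0|0|2
1|2|1|2|1
3|3|3|1|3
k=1  2|1|1|2|3
0|0|0|2|1
1|1|0|0|2
1|2|2|2|1
3|3|3|1|3
k=2  2|1|1|2|3
0|0|0|2|1
1|1|0|0|2
1|2|3|2|1
3|3|3|1|3
k=3  2|1|1|2|3
0|0|0|2|1
1|2|1|0|2
3|0|2|3|1
0|2|1|2|3
k=4  2|1|1|2|3
0|0|0|2|1
1|2|1|0|2
3|0|3|3|1
0|2|1|2|3
k=5  2|1|1|2|3
0|0|0|2|1
1|2|2|1|2
3|1|1|0|2
0|2|2|3|3
k=6  2|1|1|2|3
0|0|0|2|1
1|2|2|1|2
3|1|2|0|2
0|2|2|3|3
k=7  2|1|1|2|3
0|0|0|2|1
1|2|2|1|2
3|1|3|0|2
0|2|2|3|3
k=8  2|1|1|2|3
0|0|0|2|1
1|2|3|1|2
3|2|0|1|2
0|2|3|3|3
k=9  2|1|1|2|3
0|0|0|2|1
1|2|3|1|2
3|2|1|1|2
0|2|3|3|3
k=10  2|1|1|2|3
0|0|0|2|1
1|2|3|1|2
3|2|2|1|2
0|2|3|3|3
k=11  2|1|1|2|3
0|0|0|2|1
1|2|3|1|2
3|2|3|1|2
0|2|3|3|3
k=12  2|1|1|2|3
0|0|1|2|1
1|3|0|2|2
3|3|2|3|3
0|3|1|1|0
k=13  2|1|1|2|3
0|0|1|2|1
1|3|0|2|2
3|3|3|3|3
0|3|1|1|0
k=14  2|1|1|2|3
0|1|1|2|1
3|0|2|3|3
0|3|2|1|0
2|0|3|2|1
k=15  2|1|1|2|3
0|1|1|2|1
3|0|2|3|3
0|3|3|1|0
2|0|3|2|1
k=16  2|1|1|2|3
0|1|1|2|1
3|1|3|3|3
1|0|2|2|0
2|2|0|3|1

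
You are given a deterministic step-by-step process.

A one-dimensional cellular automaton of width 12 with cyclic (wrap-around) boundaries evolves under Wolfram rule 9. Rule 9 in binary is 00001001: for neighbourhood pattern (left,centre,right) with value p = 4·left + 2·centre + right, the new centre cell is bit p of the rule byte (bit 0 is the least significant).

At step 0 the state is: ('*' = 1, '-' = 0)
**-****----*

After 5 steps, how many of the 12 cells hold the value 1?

4

k=0  **-****----*
k=1  ---*----**-*
k=2  -*---**-*---
k=3  ---*-*----**
k=4  -*-----**-*-
k=5  ---***-*----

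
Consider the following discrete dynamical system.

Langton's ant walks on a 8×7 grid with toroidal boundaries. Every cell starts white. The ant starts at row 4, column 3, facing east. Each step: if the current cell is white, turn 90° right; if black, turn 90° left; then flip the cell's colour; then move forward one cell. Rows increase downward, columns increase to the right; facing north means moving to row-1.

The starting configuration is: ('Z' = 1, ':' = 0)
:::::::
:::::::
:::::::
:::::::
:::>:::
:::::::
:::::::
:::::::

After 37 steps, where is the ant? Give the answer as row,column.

3,6

gen 0: :::::::
:::::::
:::::::
:::::::
:::>:::
:::::::
:::::::
:::::::
gen 1: :::::::
:::::::
:::::::
:::::::
:::Z:::
:::v:::
:::::::
:::::::
gen 2: :::::::
:::::::
:::::::
:::::::
:::Z:::
::<Z:::
:::::::
:::::::
gen 3: :::::::
:::::::
:::::::
:::::::
::^Z:::
::ZZ:::
:::::::
:::::::
gen 4: :::::::
:::::::
:::::::
:::::::
::Z>:::
::ZZ:::
:::::::
:::::::
gen 5: :::::::
:::::::
:::::::
:::^:::
::Z::::
::ZZ:::
:::::::
:::::::
gen 6: :::::::
:::::::
:::::::
:::Z>::
::Z::::
::ZZ:::
:::::::
:::::::
gen 7: :::::::
:::::::
:::::::
:::ZZ::
::Z:v::
::ZZ:::
:::::::
:::::::
gen 8: :::::::
:::::::
:::::::
:::ZZ::
::Z<Z::
::ZZ:::
:::::::
:::::::
gen 9: :::::::
:::::::
:::::::
:::^Z::
::ZZZ::
::ZZ:::
:::::::
:::::::
gen 10: :::::::
:::::::
:::::::
::<:Z::
::ZZZ::
::ZZ:::
:::::::
:::::::
gen 11: :::::::
:::::::
::^::::
::Z:Z::
::ZZZ::
::ZZ:::
:::::::
:::::::
gen 12: :::::::
:::::::
::Z>:::
::Z:Z::
::ZZZ::
::ZZ:::
:::::::
:::::::
gen 13: :::::::
:::::::
::ZZ:::
::ZvZ::
::ZZZ::
::ZZ:::
:::::::
:::::::
gen 14: :::::::
:::::::
::ZZ:::
::<ZZ::
::ZZZ::
::ZZ:::
:::::::
:::::::
gen 15: :::::::
:::::::
::ZZ:::
:::ZZ::
::vZZ::
::ZZ:::
:::::::
:::::::
gen 16: :::::::
:::::::
::ZZ:::
:::ZZ::
:::>Z::
::ZZ:::
:::::::
:::::::
gen 17: :::::::
:::::::
::ZZ:::
:::^Z::
::::Z::
::ZZ:::
:::::::
:::::::
gen 18: :::::::
:::::::
::ZZ:::
::<:Z::
::::Z::
::ZZ:::
:::::::
:::::::
gen 19: :::::::
:::::::
::^Z:::
::Z:Z::
::::Z::
::ZZ:::
:::::::
:::::::
gen 20: :::::::
:::::::
:<:Z:::
::Z:Z::
::::Z::
::ZZ:::
:::::::
:::::::
gen 21: :::::::
:^:::::
:Z:Z:::
::Z:Z::
::::Z::
::ZZ:::
:::::::
:::::::
gen 22: :::::::
:Z>::::
:Z:Z:::
::Z:Z::
::::Z::
::ZZ:::
:::::::
:::::::
gen 23: :::::::
:ZZ::::
:ZvZ:::
::Z:Z::
::::Z::
::ZZ:::
:::::::
:::::::
gen 24: :::::::
:ZZ::::
:<ZZ:::
::Z:Z::
::::Z::
::ZZ:::
:::::::
:::::::
gen 25: :::::::
:ZZ::::
::ZZ:::
:vZ:Z::
::::Z::
::ZZ:::
:::::::
:::::::
gen 26: :::::::
:ZZ::::
::ZZ:::
<ZZ:Z::
::::Z::
::ZZ:::
:::::::
:::::::
gen 27: :::::::
:ZZ::::
^:ZZ:::
ZZZ:Z::
::::Z::
::ZZ:::
:::::::
:::::::
gen 28: :::::::
:ZZ::::
Z>ZZ:::
ZZZ:Z::
::::Z::
::ZZ:::
:::::::
:::::::
gen 29: :::::::
:ZZ::::
ZZZZ:::
ZvZ:Z::
::::Z::
::ZZ:::
:::::::
:::::::
gen 30: :::::::
:ZZ::::
ZZZZ:::
Z:>:Z::
::::Z::
::ZZ:::
:::::::
:::::::
gen 31: :::::::
:ZZ::::
ZZ^Z:::
Z:::Z::
::::Z::
::ZZ:::
:::::::
:::::::
gen 32: :::::::
:ZZ::::
Z<:Z:::
Z:::Z::
::::Z::
::ZZ:::
:::::::
:::::::
gen 33: :::::::
:ZZ::::
Z::Z:::
Zv::Z::
::::Z::
::ZZ:::
:::::::
:::::::
gen 34: :::::::
:ZZ::::
Z::Z:::
<Z::Z::
::::Z::
::ZZ:::
:::::::
:::::::
gen 35: :::::::
:ZZ::::
Z::Z:::
:Z::Z::
v:::Z::
::ZZ:::
:::::::
:::::::
gen 36: :::::::
:ZZ::::
Z::Z:::
:Z::Z::
Z:::Z:<
::ZZ:::
:::::::
:::::::
gen 37: :::::::
:ZZ::::
Z::Z:::
:Z::Z:^
Z:::Z:Z
::ZZ:::
:::::::
:::::::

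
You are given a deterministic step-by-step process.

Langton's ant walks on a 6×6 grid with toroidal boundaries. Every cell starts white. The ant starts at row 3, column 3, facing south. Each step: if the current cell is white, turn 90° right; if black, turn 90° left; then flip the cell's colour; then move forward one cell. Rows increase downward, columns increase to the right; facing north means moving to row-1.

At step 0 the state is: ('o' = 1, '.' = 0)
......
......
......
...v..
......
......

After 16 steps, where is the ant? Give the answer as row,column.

gen 0: ......
......
......
...v..
......
......
gen 1: ......
......
......
..<o..
......
......
gen 2: ......
......
..^...
..oo..
......
......
gen 3: ......
......
..o>..
..oo..
......
......
gen 4: ......
......
..oo..
..ov..
......
......
gen 5: ......
......
..oo..
..o.>.
......
......
gen 6: ......
......
..oo..
..o.o.
....v.
......
gen 7: ......
......
..oo..
..o.o.
...<o.
......
gen 8: ......
......
..oo..
..o^o.
...oo.
......
gen 9: ......
......
..oo..
..oo>.
...oo.
......
gen 10: ......
......
..oo^.
..oo..
...oo.
......
gen 11: ......
......
..ooo>
..oo..
...oo.
......
gen 12: ......
......
..oooo
..oo.v
...oo.
......
gen 13: ......
......
..oooo
..oo<o
...oo.
......
gen 14: ......
......
..oo^o
..oooo
...oo.
......
gen 15: ......
......
..o<.o
..oooo
...oo.
......
gen 16: ......
......
..o..o
..ovoo
...oo.
......

3,3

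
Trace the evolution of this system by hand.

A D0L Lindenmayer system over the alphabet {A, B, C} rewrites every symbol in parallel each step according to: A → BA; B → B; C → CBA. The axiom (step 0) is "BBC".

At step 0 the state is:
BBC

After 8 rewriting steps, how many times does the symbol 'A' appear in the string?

8

step 0: BBC
step 1: BBCBA
step 2: BBCBABBA
step 3: BBCBABBABBBA
step 4: BBCBABBABBBABBBBA
step 5: BBCBABBABBBABBBBABBBBBA
step 6: BBCBABBABBBABBBBABBBBBABBBBBBA
step 7: BBCBABBABBBABBBBABBBBBABBBBBBABBBBBBBA
step 8: BBCBABBABBBABBBBABBBBBABBBBBBABBBBBBBABBBBBBBBA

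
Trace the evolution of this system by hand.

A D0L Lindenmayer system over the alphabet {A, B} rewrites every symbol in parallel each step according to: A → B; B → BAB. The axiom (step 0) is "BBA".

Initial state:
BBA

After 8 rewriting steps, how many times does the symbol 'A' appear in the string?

985

k=0  BBA
k=1  BABBABB
k=2  BABBBABBABBBABBAB
k=3  BABBBABBABBABBBABBABBBABBABBABBBABBABBBAB
k=4  BABBBABBABBABBBABBABBBABBABBBABBABBABBBABBABBBABBABBABBBABBABBBABBABBBABBABBABBBABBABBBABBABBABBBAB
k=5  BABBBABBABBABBBABBABBBABBABBBABBABBABBBABBABBBABBABBABBBAB…BABBBABBABBABBBABBABBBABBABBABBBABBABBBABBABBBABBABBABBBAB  (len 239)
k=6  BABBBABBABBABBBABBABBBABBABBBABBABBABBBABBABBBABBABBABBBAB…BABBBABBABBABBBABBABBBABBABBABBBABBABBBABBABBBABBABBABBBAB  (len 577)
k=7  BABBBABBABBABBBABBABBBABBABBBABBABBABBBABBABBBABBABBABBBAB…BABBBABBABBABBBABBABBBABBABBABBBABBABBBABBABBBABBABBABBBAB  (len 1393)
k=8  BABBBABBABBABBBABBABBBABBABBBABBABBABBBABBABBBABBABBABBBAB…BABBBABBABBABBBABBABBBABBABBABBBABBABBBABBABBBABBABBABBBAB  (len 3363)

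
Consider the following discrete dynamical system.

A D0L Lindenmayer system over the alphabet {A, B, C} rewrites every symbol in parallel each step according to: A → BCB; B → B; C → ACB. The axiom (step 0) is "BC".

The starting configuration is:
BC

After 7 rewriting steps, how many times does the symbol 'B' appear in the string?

k=0  BC
k=1  BACB
k=2  BBCBACBB
k=3  BBACBBBCBACBBB
k=4  BBBCBACBBBBACBBBCBACBBBB
k=5  BBBACBBBCBACBBBBBBCBACBBBBACBBBCBACBBBBB
k=6  BBBBCBACBBBBACBBBCBACBBBBBBBACBBBCBACBBBBBBCBACBBBBACBBBCBACBBBBBB
k=7  BBBBACBBBCBACBBBBBBCBACBBBBACBBBCBACBBBBBBBBBCBACBBBBACBBBCBACBBBBBBBACBBBCBACBBBBBBCBACBBBBACBBBCBACBBBBBBB

74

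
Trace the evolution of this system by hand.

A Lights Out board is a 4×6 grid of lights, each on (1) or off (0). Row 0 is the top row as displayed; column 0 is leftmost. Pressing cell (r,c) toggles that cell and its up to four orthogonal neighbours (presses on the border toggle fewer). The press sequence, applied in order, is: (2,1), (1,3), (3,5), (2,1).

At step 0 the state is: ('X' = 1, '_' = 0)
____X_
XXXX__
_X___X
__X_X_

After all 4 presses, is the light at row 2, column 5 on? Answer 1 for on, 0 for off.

0

gen 0: ____X_
XXXX__
_X___X
__X_X_
gen 1: ____X_
X_XX__
X_X__X
_XX_X_
gen 2: ___XX_
X___X_
X_XX_X
_XX_X_
gen 3: ___XX_
X___X_
X_XX__
_XX__X
gen 4: ___XX_
XX__X_
_X_X__
__X__X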